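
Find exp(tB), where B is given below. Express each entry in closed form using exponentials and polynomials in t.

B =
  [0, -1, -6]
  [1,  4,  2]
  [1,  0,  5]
e^{tB} =
  [t^2*exp(3*t) - 3*t*exp(3*t) + exp(3*t), t^2*exp(3*t) - t*exp(3*t), 2*t^2*exp(3*t) - 6*t*exp(3*t)]
  [t*exp(3*t), t*exp(3*t) + exp(3*t), 2*t*exp(3*t)]
  [-t^2*exp(3*t)/2 + t*exp(3*t), -t^2*exp(3*t)/2, -t^2*exp(3*t) + 2*t*exp(3*t) + exp(3*t)]

Strategy: write B = P · J · P⁻¹ where J is a Jordan canonical form, so e^{tB} = P · e^{tJ} · P⁻¹, and e^{tJ} can be computed block-by-block.

B has Jordan form
J =
  [3, 1, 0]
  [0, 3, 1]
  [0, 0, 3]
(up to reordering of blocks).

Per-block formulas:
  For a 3×3 Jordan block J_3(3): exp(t · J_3(3)) = e^(3t)·(I + t·N + (t^2/2)·N^2), where N is the 3×3 nilpotent shift.

After assembling e^{tJ} and conjugating by P, we get:

e^{tB} =
  [t^2*exp(3*t) - 3*t*exp(3*t) + exp(3*t), t^2*exp(3*t) - t*exp(3*t), 2*t^2*exp(3*t) - 6*t*exp(3*t)]
  [t*exp(3*t), t*exp(3*t) + exp(3*t), 2*t*exp(3*t)]
  [-t^2*exp(3*t)/2 + t*exp(3*t), -t^2*exp(3*t)/2, -t^2*exp(3*t) + 2*t*exp(3*t) + exp(3*t)]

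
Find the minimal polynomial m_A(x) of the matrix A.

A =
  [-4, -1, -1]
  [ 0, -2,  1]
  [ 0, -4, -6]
x^3 + 12*x^2 + 48*x + 64

The characteristic polynomial is χ_A(x) = (x + 4)^3, so the eigenvalues are known. The minimal polynomial is
  m_A(x) = Π_λ (x − λ)^{k_λ}
where k_λ is the size of the *largest* Jordan block for λ (equivalently, the smallest k with (A − λI)^k v = 0 for every generalised eigenvector v of λ).

  λ = -4: largest Jordan block has size 3, contributing (x + 4)^3

So m_A(x) = (x + 4)^3 = x^3 + 12*x^2 + 48*x + 64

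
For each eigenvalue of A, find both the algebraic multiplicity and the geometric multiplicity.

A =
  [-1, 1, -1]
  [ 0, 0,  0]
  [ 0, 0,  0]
λ = -1: alg = 1, geom = 1; λ = 0: alg = 2, geom = 2

Step 1 — factor the characteristic polynomial to read off the algebraic multiplicities:
  χ_A(x) = x^2*(x + 1)

Step 2 — compute geometric multiplicities via the rank-nullity identity g(λ) = n − rank(A − λI):
  rank(A − (-1)·I) = 2, so dim ker(A − (-1)·I) = n − 2 = 1
  rank(A − (0)·I) = 1, so dim ker(A − (0)·I) = n − 1 = 2

Summary:
  λ = -1: algebraic multiplicity = 1, geometric multiplicity = 1
  λ = 0: algebraic multiplicity = 2, geometric multiplicity = 2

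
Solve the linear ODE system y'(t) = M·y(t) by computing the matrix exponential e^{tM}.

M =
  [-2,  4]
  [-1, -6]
e^{tM} =
  [2*t*exp(-4*t) + exp(-4*t), 4*t*exp(-4*t)]
  [-t*exp(-4*t), -2*t*exp(-4*t) + exp(-4*t)]

Strategy: write M = P · J · P⁻¹ where J is a Jordan canonical form, so e^{tM} = P · e^{tJ} · P⁻¹, and e^{tJ} can be computed block-by-block.

M has Jordan form
J =
  [-4,  1]
  [ 0, -4]
(up to reordering of blocks).

Per-block formulas:
  For a 2×2 Jordan block J_2(-4): exp(t · J_2(-4)) = e^(-4t)·(I + t·N), where N is the 2×2 nilpotent shift.

After assembling e^{tJ} and conjugating by P, we get:

e^{tM} =
  [2*t*exp(-4*t) + exp(-4*t), 4*t*exp(-4*t)]
  [-t*exp(-4*t), -2*t*exp(-4*t) + exp(-4*t)]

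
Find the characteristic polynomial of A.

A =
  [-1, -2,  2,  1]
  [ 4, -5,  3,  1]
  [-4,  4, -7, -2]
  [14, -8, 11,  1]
x^4 + 12*x^3 + 54*x^2 + 108*x + 81

Expanding det(x·I − A) (e.g. by cofactor expansion or by noting that A is similar to its Jordan form J, which has the same characteristic polynomial as A) gives
  χ_A(x) = x^4 + 12*x^3 + 54*x^2 + 108*x + 81
which factors as (x + 3)^4. The eigenvalues (with algebraic multiplicities) are λ = -3 with multiplicity 4.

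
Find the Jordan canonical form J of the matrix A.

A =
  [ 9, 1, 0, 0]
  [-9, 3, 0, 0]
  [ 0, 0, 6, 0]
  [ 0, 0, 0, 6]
J_2(6) ⊕ J_1(6) ⊕ J_1(6)

The characteristic polynomial is
  det(x·I − A) = x^4 - 24*x^3 + 216*x^2 - 864*x + 1296 = (x - 6)^4

Eigenvalues and multiplicities (the geometric multiplicity of λ is n − rank(A − λI), which equals the number of Jordan blocks for λ):
  λ = 6: algebraic multiplicity = 4, geometric multiplicity = 3

Determining the block sizes for each eigenvalue:
  λ = 6: 3 blocks summing to 4 forces exactly one block of size 2 and the rest size 1 → block sizes [2, 1, 1]

Assembling the blocks gives a Jordan form
J =
  [6, 1, 0, 0]
  [0, 6, 0, 0]
  [0, 0, 6, 0]
  [0, 0, 0, 6]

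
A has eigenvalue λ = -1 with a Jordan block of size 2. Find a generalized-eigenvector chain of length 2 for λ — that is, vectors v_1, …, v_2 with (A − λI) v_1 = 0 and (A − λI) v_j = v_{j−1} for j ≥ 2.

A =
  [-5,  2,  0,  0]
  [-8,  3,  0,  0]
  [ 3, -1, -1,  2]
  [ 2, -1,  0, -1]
A Jordan chain for λ = -1 of length 2:
v_1 = (-4, -8, 3, 2)ᵀ
v_2 = (1, 0, 0, 0)ᵀ

Let N = A − (-1)·I. We want v_2 with N^2 v_2 = 0 but N^1 v_2 ≠ 0; then v_{j-1} := N · v_j for j = 2, …, 2.

Pick v_2 = (1, 0, 0, 0)ᵀ.
Then v_1 = N · v_2 = (-4, -8, 3, 2)ᵀ.

Sanity check: (A − (-1)·I) v_1 = (0, 0, 0, 0)ᵀ = 0. ✓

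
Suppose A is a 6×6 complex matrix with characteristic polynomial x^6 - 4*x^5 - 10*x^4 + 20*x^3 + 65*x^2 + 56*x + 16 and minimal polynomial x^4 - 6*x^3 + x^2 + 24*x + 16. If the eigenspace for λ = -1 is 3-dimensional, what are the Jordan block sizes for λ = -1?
Block sizes for λ = -1: [2, 1, 1]

Step 1 — from the characteristic polynomial, algebraic multiplicity of λ = -1 is 4. From dim ker(A − (-1)·I) = 3, there are exactly 3 Jordan blocks for λ = -1.
Step 2 — from the minimal polynomial, the factor (x + 1)^2 tells us the largest block for λ = -1 has size 2.
Step 3 — with total size 4, 3 blocks, and largest block 2, the block sizes (in nonincreasing order) are [2, 1, 1].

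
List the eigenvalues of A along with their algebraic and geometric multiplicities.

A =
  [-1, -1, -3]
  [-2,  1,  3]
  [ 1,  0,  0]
λ = 0: alg = 3, geom = 1

Step 1 — factor the characteristic polynomial to read off the algebraic multiplicities:
  χ_A(x) = x^3

Step 2 — compute geometric multiplicities via the rank-nullity identity g(λ) = n − rank(A − λI):
  rank(A − (0)·I) = 2, so dim ker(A − (0)·I) = n − 2 = 1

Summary:
  λ = 0: algebraic multiplicity = 3, geometric multiplicity = 1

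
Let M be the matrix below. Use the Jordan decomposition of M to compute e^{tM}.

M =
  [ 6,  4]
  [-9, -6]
e^{tM} =
  [6*t + 1, 4*t]
  [-9*t, 1 - 6*t]

Strategy: write M = P · J · P⁻¹ where J is a Jordan canonical form, so e^{tM} = P · e^{tJ} · P⁻¹, and e^{tJ} can be computed block-by-block.

M has Jordan form
J =
  [0, 1]
  [0, 0]
(up to reordering of blocks).

Per-block formulas:
  For a 2×2 Jordan block J_2(0): exp(t · J_2(0)) = e^(0t)·(I + t·N), where N is the 2×2 nilpotent shift.

After assembling e^{tJ} and conjugating by P, we get:

e^{tM} =
  [6*t + 1, 4*t]
  [-9*t, 1 - 6*t]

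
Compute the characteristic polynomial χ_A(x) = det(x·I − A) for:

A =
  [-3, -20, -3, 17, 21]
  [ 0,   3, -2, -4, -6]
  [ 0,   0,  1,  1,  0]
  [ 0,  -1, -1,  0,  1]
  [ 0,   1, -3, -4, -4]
x^5 + 3*x^4 - 6*x^3 - 10*x^2 + 21*x - 9

Expanding det(x·I − A) (e.g. by cofactor expansion or by noting that A is similar to its Jordan form J, which has the same characteristic polynomial as A) gives
  χ_A(x) = x^5 + 3*x^4 - 6*x^3 - 10*x^2 + 21*x - 9
which factors as (x - 1)^3*(x + 3)^2. The eigenvalues (with algebraic multiplicities) are λ = -3 with multiplicity 2, λ = 1 with multiplicity 3.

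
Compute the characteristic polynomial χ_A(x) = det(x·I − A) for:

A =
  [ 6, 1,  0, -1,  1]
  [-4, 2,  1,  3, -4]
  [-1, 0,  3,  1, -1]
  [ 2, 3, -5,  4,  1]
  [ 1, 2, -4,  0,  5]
x^5 - 20*x^4 + 160*x^3 - 640*x^2 + 1280*x - 1024

Expanding det(x·I − A) (e.g. by cofactor expansion or by noting that A is similar to its Jordan form J, which has the same characteristic polynomial as A) gives
  χ_A(x) = x^5 - 20*x^4 + 160*x^3 - 640*x^2 + 1280*x - 1024
which factors as (x - 4)^5. The eigenvalues (with algebraic multiplicities) are λ = 4 with multiplicity 5.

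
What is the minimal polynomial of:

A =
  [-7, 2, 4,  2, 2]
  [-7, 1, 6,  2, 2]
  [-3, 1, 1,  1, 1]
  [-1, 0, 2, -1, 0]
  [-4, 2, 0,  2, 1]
x^2 + 2*x + 1

The characteristic polynomial is χ_A(x) = (x + 1)^5, so the eigenvalues are known. The minimal polynomial is
  m_A(x) = Π_λ (x − λ)^{k_λ}
where k_λ is the size of the *largest* Jordan block for λ (equivalently, the smallest k with (A − λI)^k v = 0 for every generalised eigenvector v of λ).

  λ = -1: largest Jordan block has size 2, contributing (x + 1)^2

So m_A(x) = (x + 1)^2 = x^2 + 2*x + 1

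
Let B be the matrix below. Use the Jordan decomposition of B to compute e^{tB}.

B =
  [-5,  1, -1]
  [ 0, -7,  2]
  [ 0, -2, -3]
e^{tB} =
  [exp(-5*t), t*exp(-5*t), -t*exp(-5*t)]
  [0, -2*t*exp(-5*t) + exp(-5*t), 2*t*exp(-5*t)]
  [0, -2*t*exp(-5*t), 2*t*exp(-5*t) + exp(-5*t)]

Strategy: write B = P · J · P⁻¹ where J is a Jordan canonical form, so e^{tB} = P · e^{tJ} · P⁻¹, and e^{tJ} can be computed block-by-block.

B has Jordan form
J =
  [-5,  1,  0]
  [ 0, -5,  0]
  [ 0,  0, -5]
(up to reordering of blocks).

Per-block formulas:
  For a 1×1 block at λ = -5: exp(t · [-5]) = [e^(-5t)].
  For a 2×2 Jordan block J_2(-5): exp(t · J_2(-5)) = e^(-5t)·(I + t·N), where N is the 2×2 nilpotent shift.

After assembling e^{tJ} and conjugating by P, we get:

e^{tB} =
  [exp(-5*t), t*exp(-5*t), -t*exp(-5*t)]
  [0, -2*t*exp(-5*t) + exp(-5*t), 2*t*exp(-5*t)]
  [0, -2*t*exp(-5*t), 2*t*exp(-5*t) + exp(-5*t)]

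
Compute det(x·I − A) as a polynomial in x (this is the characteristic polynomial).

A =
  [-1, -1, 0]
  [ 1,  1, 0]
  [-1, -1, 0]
x^3

Expanding det(x·I − A) (e.g. by cofactor expansion or by noting that A is similar to its Jordan form J, which has the same characteristic polynomial as A) gives
  χ_A(x) = x^3
which factors as x^3. The eigenvalues (with algebraic multiplicities) are λ = 0 with multiplicity 3.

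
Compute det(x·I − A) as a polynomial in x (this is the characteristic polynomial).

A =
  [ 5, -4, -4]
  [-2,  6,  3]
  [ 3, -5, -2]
x^3 - 9*x^2 + 27*x - 27

Expanding det(x·I − A) (e.g. by cofactor expansion or by noting that A is similar to its Jordan form J, which has the same characteristic polynomial as A) gives
  χ_A(x) = x^3 - 9*x^2 + 27*x - 27
which factors as (x - 3)^3. The eigenvalues (with algebraic multiplicities) are λ = 3 with multiplicity 3.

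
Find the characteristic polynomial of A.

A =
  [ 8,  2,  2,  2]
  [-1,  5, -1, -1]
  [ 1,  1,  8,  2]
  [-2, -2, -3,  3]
x^4 - 24*x^3 + 216*x^2 - 864*x + 1296

Expanding det(x·I − A) (e.g. by cofactor expansion or by noting that A is similar to its Jordan form J, which has the same characteristic polynomial as A) gives
  χ_A(x) = x^4 - 24*x^3 + 216*x^2 - 864*x + 1296
which factors as (x - 6)^4. The eigenvalues (with algebraic multiplicities) are λ = 6 with multiplicity 4.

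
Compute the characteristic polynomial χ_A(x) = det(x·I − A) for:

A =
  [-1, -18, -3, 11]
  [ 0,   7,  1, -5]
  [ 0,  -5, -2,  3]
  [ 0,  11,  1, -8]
x^4 + 4*x^3 + 6*x^2 + 4*x + 1

Expanding det(x·I − A) (e.g. by cofactor expansion or by noting that A is similar to its Jordan form J, which has the same characteristic polynomial as A) gives
  χ_A(x) = x^4 + 4*x^3 + 6*x^2 + 4*x + 1
which factors as (x + 1)^4. The eigenvalues (with algebraic multiplicities) are λ = -1 with multiplicity 4.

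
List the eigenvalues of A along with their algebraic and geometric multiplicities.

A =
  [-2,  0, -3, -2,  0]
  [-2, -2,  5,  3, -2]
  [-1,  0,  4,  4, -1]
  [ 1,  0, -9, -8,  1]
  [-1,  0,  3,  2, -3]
λ = -3: alg = 1, geom = 1; λ = -2: alg = 4, geom = 2

Step 1 — factor the characteristic polynomial to read off the algebraic multiplicities:
  χ_A(x) = (x + 2)^4*(x + 3)

Step 2 — compute geometric multiplicities via the rank-nullity identity g(λ) = n − rank(A − λI):
  rank(A − (-3)·I) = 4, so dim ker(A − (-3)·I) = n − 4 = 1
  rank(A − (-2)·I) = 3, so dim ker(A − (-2)·I) = n − 3 = 2

Summary:
  λ = -3: algebraic multiplicity = 1, geometric multiplicity = 1
  λ = -2: algebraic multiplicity = 4, geometric multiplicity = 2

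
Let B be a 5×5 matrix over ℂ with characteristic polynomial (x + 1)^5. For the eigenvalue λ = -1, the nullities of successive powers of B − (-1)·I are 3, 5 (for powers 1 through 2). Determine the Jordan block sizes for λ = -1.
Block sizes for λ = -1: [2, 2, 1]

From the dimensions of kernels of powers, the number of Jordan blocks of size at least j is d_j − d_{j−1} where d_j = dim ker(N^j) (with d_0 = 0). Computing the differences gives [3, 2].
The number of blocks of size exactly k is (#blocks of size ≥ k) − (#blocks of size ≥ k + 1), so the partition is: 1 block(s) of size 1, 2 block(s) of size 2.
In nonincreasing order the block sizes are [2, 2, 1].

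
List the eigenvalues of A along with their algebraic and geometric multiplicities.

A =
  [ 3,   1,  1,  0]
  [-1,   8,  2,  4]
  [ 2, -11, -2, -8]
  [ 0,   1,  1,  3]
λ = 3: alg = 4, geom = 2

Step 1 — factor the characteristic polynomial to read off the algebraic multiplicities:
  χ_A(x) = (x - 3)^4

Step 2 — compute geometric multiplicities via the rank-nullity identity g(λ) = n − rank(A − λI):
  rank(A − (3)·I) = 2, so dim ker(A − (3)·I) = n − 2 = 2

Summary:
  λ = 3: algebraic multiplicity = 4, geometric multiplicity = 2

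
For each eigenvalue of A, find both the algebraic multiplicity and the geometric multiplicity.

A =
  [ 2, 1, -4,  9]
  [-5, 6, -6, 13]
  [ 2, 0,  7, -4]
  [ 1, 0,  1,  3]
λ = 4: alg = 2, geom = 1; λ = 5: alg = 2, geom = 2

Step 1 — factor the characteristic polynomial to read off the algebraic multiplicities:
  χ_A(x) = (x - 5)^2*(x - 4)^2

Step 2 — compute geometric multiplicities via the rank-nullity identity g(λ) = n − rank(A − λI):
  rank(A − (4)·I) = 3, so dim ker(A − (4)·I) = n − 3 = 1
  rank(A − (5)·I) = 2, so dim ker(A − (5)·I) = n − 2 = 2

Summary:
  λ = 4: algebraic multiplicity = 2, geometric multiplicity = 1
  λ = 5: algebraic multiplicity = 2, geometric multiplicity = 2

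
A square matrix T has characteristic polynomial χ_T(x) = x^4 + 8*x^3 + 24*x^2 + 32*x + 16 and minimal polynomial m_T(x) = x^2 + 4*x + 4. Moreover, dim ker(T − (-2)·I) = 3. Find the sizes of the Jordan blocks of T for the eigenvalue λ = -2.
Block sizes for λ = -2: [2, 1, 1]

Step 1 — from the characteristic polynomial, algebraic multiplicity of λ = -2 is 4. From dim ker(T − (-2)·I) = 3, there are exactly 3 Jordan blocks for λ = -2.
Step 2 — from the minimal polynomial, the factor (x + 2)^2 tells us the largest block for λ = -2 has size 2.
Step 3 — with total size 4, 3 blocks, and largest block 2, the block sizes (in nonincreasing order) are [2, 1, 1].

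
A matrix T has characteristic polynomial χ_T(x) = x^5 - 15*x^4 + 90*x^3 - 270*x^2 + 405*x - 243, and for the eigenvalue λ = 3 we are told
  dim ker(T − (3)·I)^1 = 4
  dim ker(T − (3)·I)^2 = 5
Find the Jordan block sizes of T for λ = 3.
Block sizes for λ = 3: [2, 1, 1, 1]

From the dimensions of kernels of powers, the number of Jordan blocks of size at least j is d_j − d_{j−1} where d_j = dim ker(N^j) (with d_0 = 0). Computing the differences gives [4, 1].
The number of blocks of size exactly k is (#blocks of size ≥ k) − (#blocks of size ≥ k + 1), so the partition is: 3 block(s) of size 1, 1 block(s) of size 2.
In nonincreasing order the block sizes are [2, 1, 1, 1].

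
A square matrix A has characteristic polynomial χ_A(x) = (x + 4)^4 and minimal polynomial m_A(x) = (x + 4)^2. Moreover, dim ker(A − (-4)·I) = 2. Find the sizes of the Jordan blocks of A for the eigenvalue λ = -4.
Block sizes for λ = -4: [2, 2]

Step 1 — from the characteristic polynomial, algebraic multiplicity of λ = -4 is 4. From dim ker(A − (-4)·I) = 2, there are exactly 2 Jordan blocks for λ = -4.
Step 2 — from the minimal polynomial, the factor (x + 4)^2 tells us the largest block for λ = -4 has size 2.
Step 3 — with total size 4, 2 blocks, and largest block 2, the block sizes (in nonincreasing order) are [2, 2].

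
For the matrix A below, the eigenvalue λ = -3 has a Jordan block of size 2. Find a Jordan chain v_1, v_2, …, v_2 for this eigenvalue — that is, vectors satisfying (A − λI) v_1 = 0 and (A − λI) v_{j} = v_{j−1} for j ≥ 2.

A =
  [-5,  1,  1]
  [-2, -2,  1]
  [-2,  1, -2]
A Jordan chain for λ = -3 of length 2:
v_1 = (-2, -2, -2)ᵀ
v_2 = (1, 0, 0)ᵀ

Let N = A − (-3)·I. We want v_2 with N^2 v_2 = 0 but N^1 v_2 ≠ 0; then v_{j-1} := N · v_j for j = 2, …, 2.

Pick v_2 = (1, 0, 0)ᵀ.
Then v_1 = N · v_2 = (-2, -2, -2)ᵀ.

Sanity check: (A − (-3)·I) v_1 = (0, 0, 0)ᵀ = 0. ✓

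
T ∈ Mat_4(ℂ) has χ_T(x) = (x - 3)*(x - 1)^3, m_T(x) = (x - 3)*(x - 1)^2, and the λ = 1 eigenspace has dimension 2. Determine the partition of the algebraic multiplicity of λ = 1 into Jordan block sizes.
Block sizes for λ = 1: [2, 1]

Step 1 — from the characteristic polynomial, algebraic multiplicity of λ = 1 is 3. From dim ker(T − (1)·I) = 2, there are exactly 2 Jordan blocks for λ = 1.
Step 2 — from the minimal polynomial, the factor (x − 1)^2 tells us the largest block for λ = 1 has size 2.
Step 3 — with total size 3, 2 blocks, and largest block 2, the block sizes (in nonincreasing order) are [2, 1].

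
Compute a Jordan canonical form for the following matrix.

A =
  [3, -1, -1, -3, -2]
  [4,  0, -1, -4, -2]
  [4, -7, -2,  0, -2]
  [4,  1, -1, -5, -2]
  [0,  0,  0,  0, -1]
J_3(-1) ⊕ J_1(-1) ⊕ J_1(-1)

The characteristic polynomial is
  det(x·I − A) = x^5 + 5*x^4 + 10*x^3 + 10*x^2 + 5*x + 1 = (x + 1)^5

Eigenvalues and multiplicities (the geometric multiplicity of λ is n − rank(A − λI), which equals the number of Jordan blocks for λ):
  λ = -1: algebraic multiplicity = 5, geometric multiplicity = 3

Determining the block sizes for each eigenvalue:
  λ = -1: with am = 5 and gm = 3, the partition is not yet determined (e.g. several partitions of 5 into 3 parts exist). Let N = A − (-1)·I. Computing rank(N^1) = 2, rank(N^2) = 1, rank(N^3) = 0; the number of blocks of size ≥ j is rank(N^{j−1}) − rank(N^j), giving [3, 1, 1]. So we have 1 block(s) of size 3, 2 block(s) of size 1 → block sizes [3, 1, 1]

Assembling the blocks gives a Jordan form
J =
  [-1,  1,  0,  0,  0]
  [ 0, -1,  1,  0,  0]
  [ 0,  0, -1,  0,  0]
  [ 0,  0,  0, -1,  0]
  [ 0,  0,  0,  0, -1]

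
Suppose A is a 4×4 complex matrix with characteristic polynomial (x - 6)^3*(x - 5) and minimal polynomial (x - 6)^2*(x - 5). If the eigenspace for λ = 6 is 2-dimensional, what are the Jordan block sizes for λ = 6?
Block sizes for λ = 6: [2, 1]

Step 1 — from the characteristic polynomial, algebraic multiplicity of λ = 6 is 3. From dim ker(A − (6)·I) = 2, there are exactly 2 Jordan blocks for λ = 6.
Step 2 — from the minimal polynomial, the factor (x − 6)^2 tells us the largest block for λ = 6 has size 2.
Step 3 — with total size 3, 2 blocks, and largest block 2, the block sizes (in nonincreasing order) are [2, 1].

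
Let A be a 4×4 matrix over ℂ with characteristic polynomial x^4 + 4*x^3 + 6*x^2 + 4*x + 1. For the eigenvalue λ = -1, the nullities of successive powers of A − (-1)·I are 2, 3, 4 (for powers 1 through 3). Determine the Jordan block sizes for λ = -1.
Block sizes for λ = -1: [3, 1]

From the dimensions of kernels of powers, the number of Jordan blocks of size at least j is d_j − d_{j−1} where d_j = dim ker(N^j) (with d_0 = 0). Computing the differences gives [2, 1, 1].
The number of blocks of size exactly k is (#blocks of size ≥ k) − (#blocks of size ≥ k + 1), so the partition is: 1 block(s) of size 1, 1 block(s) of size 3.
In nonincreasing order the block sizes are [3, 1].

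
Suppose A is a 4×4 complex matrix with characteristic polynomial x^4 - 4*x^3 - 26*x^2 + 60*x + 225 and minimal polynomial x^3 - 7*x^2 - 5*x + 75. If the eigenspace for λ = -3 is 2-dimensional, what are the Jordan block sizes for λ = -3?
Block sizes for λ = -3: [1, 1]

Step 1 — from the characteristic polynomial, algebraic multiplicity of λ = -3 is 2. From dim ker(A − (-3)·I) = 2, there are exactly 2 Jordan blocks for λ = -3.
Step 2 — from the minimal polynomial, the factor (x + 3) tells us the largest block for λ = -3 has size 1.
Step 3 — with total size 2, 2 blocks, and largest block 1, the block sizes (in nonincreasing order) are [1, 1].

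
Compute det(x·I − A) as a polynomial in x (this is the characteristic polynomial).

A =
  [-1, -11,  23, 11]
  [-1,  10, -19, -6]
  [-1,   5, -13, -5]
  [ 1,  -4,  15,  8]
x^4 - 4*x^3 - 12*x^2 + 32*x + 64

Expanding det(x·I − A) (e.g. by cofactor expansion or by noting that A is similar to its Jordan form J, which has the same characteristic polynomial as A) gives
  χ_A(x) = x^4 - 4*x^3 - 12*x^2 + 32*x + 64
which factors as (x - 4)^2*(x + 2)^2. The eigenvalues (with algebraic multiplicities) are λ = -2 with multiplicity 2, λ = 4 with multiplicity 2.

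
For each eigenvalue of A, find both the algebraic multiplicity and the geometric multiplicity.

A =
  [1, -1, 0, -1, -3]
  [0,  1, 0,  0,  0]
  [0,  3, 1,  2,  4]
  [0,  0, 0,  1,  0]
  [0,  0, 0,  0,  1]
λ = 1: alg = 5, geom = 3

Step 1 — factor the characteristic polynomial to read off the algebraic multiplicities:
  χ_A(x) = (x - 1)^5

Step 2 — compute geometric multiplicities via the rank-nullity identity g(λ) = n − rank(A − λI):
  rank(A − (1)·I) = 2, so dim ker(A − (1)·I) = n − 2 = 3

Summary:
  λ = 1: algebraic multiplicity = 5, geometric multiplicity = 3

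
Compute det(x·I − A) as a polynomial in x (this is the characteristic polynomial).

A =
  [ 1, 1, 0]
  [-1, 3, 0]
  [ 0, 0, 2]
x^3 - 6*x^2 + 12*x - 8

Expanding det(x·I − A) (e.g. by cofactor expansion or by noting that A is similar to its Jordan form J, which has the same characteristic polynomial as A) gives
  χ_A(x) = x^3 - 6*x^2 + 12*x - 8
which factors as (x - 2)^3. The eigenvalues (with algebraic multiplicities) are λ = 2 with multiplicity 3.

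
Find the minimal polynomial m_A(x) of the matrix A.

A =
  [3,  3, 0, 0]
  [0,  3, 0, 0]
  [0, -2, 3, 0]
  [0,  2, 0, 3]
x^2 - 6*x + 9

The characteristic polynomial is χ_A(x) = (x - 3)^4, so the eigenvalues are known. The minimal polynomial is
  m_A(x) = Π_λ (x − λ)^{k_λ}
where k_λ is the size of the *largest* Jordan block for λ (equivalently, the smallest k with (A − λI)^k v = 0 for every generalised eigenvector v of λ).

  λ = 3: largest Jordan block has size 2, contributing (x − 3)^2

So m_A(x) = (x - 3)^2 = x^2 - 6*x + 9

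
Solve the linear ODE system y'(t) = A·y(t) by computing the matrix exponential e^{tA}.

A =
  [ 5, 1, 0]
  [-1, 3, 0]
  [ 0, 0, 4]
e^{tA} =
  [t*exp(4*t) + exp(4*t), t*exp(4*t), 0]
  [-t*exp(4*t), -t*exp(4*t) + exp(4*t), 0]
  [0, 0, exp(4*t)]

Strategy: write A = P · J · P⁻¹ where J is a Jordan canonical form, so e^{tA} = P · e^{tJ} · P⁻¹, and e^{tJ} can be computed block-by-block.

A has Jordan form
J =
  [4, 1, 0]
  [0, 4, 0]
  [0, 0, 4]
(up to reordering of blocks).

Per-block formulas:
  For a 2×2 Jordan block J_2(4): exp(t · J_2(4)) = e^(4t)·(I + t·N), where N is the 2×2 nilpotent shift.
  For a 1×1 block at λ = 4: exp(t · [4]) = [e^(4t)].

After assembling e^{tJ} and conjugating by P, we get:

e^{tA} =
  [t*exp(4*t) + exp(4*t), t*exp(4*t), 0]
  [-t*exp(4*t), -t*exp(4*t) + exp(4*t), 0]
  [0, 0, exp(4*t)]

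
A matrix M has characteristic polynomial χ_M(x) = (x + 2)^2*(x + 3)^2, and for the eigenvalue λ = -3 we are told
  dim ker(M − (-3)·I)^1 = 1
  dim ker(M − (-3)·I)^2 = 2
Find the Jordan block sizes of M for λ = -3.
Block sizes for λ = -3: [2]

From the dimensions of kernels of powers, the number of Jordan blocks of size at least j is d_j − d_{j−1} where d_j = dim ker(N^j) (with d_0 = 0). Computing the differences gives [1, 1].
The number of blocks of size exactly k is (#blocks of size ≥ k) − (#blocks of size ≥ k + 1), so the partition is: 1 block(s) of size 2.
In nonincreasing order the block sizes are [2].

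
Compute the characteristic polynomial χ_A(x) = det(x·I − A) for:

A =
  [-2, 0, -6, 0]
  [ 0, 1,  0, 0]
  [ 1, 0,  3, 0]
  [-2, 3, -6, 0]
x^4 - 2*x^3 + x^2

Expanding det(x·I − A) (e.g. by cofactor expansion or by noting that A is similar to its Jordan form J, which has the same characteristic polynomial as A) gives
  χ_A(x) = x^4 - 2*x^3 + x^2
which factors as x^2*(x - 1)^2. The eigenvalues (with algebraic multiplicities) are λ = 0 with multiplicity 2, λ = 1 with multiplicity 2.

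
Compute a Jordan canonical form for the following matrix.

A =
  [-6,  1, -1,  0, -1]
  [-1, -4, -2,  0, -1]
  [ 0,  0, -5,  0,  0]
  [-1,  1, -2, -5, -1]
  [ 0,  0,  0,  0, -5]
J_3(-5) ⊕ J_1(-5) ⊕ J_1(-5)

The characteristic polynomial is
  det(x·I − A) = x^5 + 25*x^4 + 250*x^3 + 1250*x^2 + 3125*x + 3125 = (x + 5)^5

Eigenvalues and multiplicities (the geometric multiplicity of λ is n − rank(A − λI), which equals the number of Jordan blocks for λ):
  λ = -5: algebraic multiplicity = 5, geometric multiplicity = 3

Determining the block sizes for each eigenvalue:
  λ = -5: with am = 5 and gm = 3, the partition is not yet determined (e.g. several partitions of 5 into 3 parts exist). Let N = A − (-5)·I. Computing rank(N^1) = 2, rank(N^2) = 1, rank(N^3) = 0; the number of blocks of size ≥ j is rank(N^{j−1}) − rank(N^j), giving [3, 1, 1]. So we have 1 block(s) of size 3, 2 block(s) of size 1 → block sizes [3, 1, 1]

Assembling the blocks gives a Jordan form
J =
  [-5,  1,  0,  0,  0]
  [ 0, -5,  1,  0,  0]
  [ 0,  0, -5,  0,  0]
  [ 0,  0,  0, -5,  0]
  [ 0,  0,  0,  0, -5]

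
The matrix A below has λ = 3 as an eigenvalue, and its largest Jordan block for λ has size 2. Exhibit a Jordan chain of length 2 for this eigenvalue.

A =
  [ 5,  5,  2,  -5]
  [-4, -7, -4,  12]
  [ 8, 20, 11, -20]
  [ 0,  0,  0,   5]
A Jordan chain for λ = 3 of length 2:
v_1 = (2, -4, 8, 0)ᵀ
v_2 = (1, 0, 0, 0)ᵀ

Let N = A − (3)·I. We want v_2 with N^2 v_2 = 0 but N^1 v_2 ≠ 0; then v_{j-1} := N · v_j for j = 2, …, 2.

Pick v_2 = (1, 0, 0, 0)ᵀ.
Then v_1 = N · v_2 = (2, -4, 8, 0)ᵀ.

Sanity check: (A − (3)·I) v_1 = (0, 0, 0, 0)ᵀ = 0. ✓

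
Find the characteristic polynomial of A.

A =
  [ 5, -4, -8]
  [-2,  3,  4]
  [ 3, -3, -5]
x^3 - 3*x^2 + 3*x - 1

Expanding det(x·I − A) (e.g. by cofactor expansion or by noting that A is similar to its Jordan form J, which has the same characteristic polynomial as A) gives
  χ_A(x) = x^3 - 3*x^2 + 3*x - 1
which factors as (x - 1)^3. The eigenvalues (with algebraic multiplicities) are λ = 1 with multiplicity 3.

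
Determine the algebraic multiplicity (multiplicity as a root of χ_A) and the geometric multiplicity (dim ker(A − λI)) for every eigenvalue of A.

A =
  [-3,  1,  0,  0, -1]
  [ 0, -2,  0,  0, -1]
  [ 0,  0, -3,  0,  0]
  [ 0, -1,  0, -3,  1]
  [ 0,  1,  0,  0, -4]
λ = -3: alg = 5, geom = 4

Step 1 — factor the characteristic polynomial to read off the algebraic multiplicities:
  χ_A(x) = (x + 3)^5

Step 2 — compute geometric multiplicities via the rank-nullity identity g(λ) = n − rank(A − λI):
  rank(A − (-3)·I) = 1, so dim ker(A − (-3)·I) = n − 1 = 4

Summary:
  λ = -3: algebraic multiplicity = 5, geometric multiplicity = 4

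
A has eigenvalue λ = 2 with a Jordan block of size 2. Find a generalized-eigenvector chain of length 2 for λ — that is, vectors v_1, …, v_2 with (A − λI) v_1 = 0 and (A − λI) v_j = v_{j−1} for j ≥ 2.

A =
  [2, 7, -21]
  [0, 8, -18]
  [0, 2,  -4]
A Jordan chain for λ = 2 of length 2:
v_1 = (7, 6, 2)ᵀ
v_2 = (0, 1, 0)ᵀ

Let N = A − (2)·I. We want v_2 with N^2 v_2 = 0 but N^1 v_2 ≠ 0; then v_{j-1} := N · v_j for j = 2, …, 2.

Pick v_2 = (0, 1, 0)ᵀ.
Then v_1 = N · v_2 = (7, 6, 2)ᵀ.

Sanity check: (A − (2)·I) v_1 = (0, 0, 0)ᵀ = 0. ✓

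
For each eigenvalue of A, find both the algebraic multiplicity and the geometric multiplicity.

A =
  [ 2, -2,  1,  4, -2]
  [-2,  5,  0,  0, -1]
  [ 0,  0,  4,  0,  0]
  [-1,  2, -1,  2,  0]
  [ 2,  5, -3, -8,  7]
λ = 4: alg = 5, geom = 2

Step 1 — factor the characteristic polynomial to read off the algebraic multiplicities:
  χ_A(x) = (x - 4)^5

Step 2 — compute geometric multiplicities via the rank-nullity identity g(λ) = n − rank(A − λI):
  rank(A − (4)·I) = 3, so dim ker(A − (4)·I) = n − 3 = 2

Summary:
  λ = 4: algebraic multiplicity = 5, geometric multiplicity = 2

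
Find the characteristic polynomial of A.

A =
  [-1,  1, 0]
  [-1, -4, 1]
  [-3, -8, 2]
x^3 + 3*x^2 + 3*x + 1

Expanding det(x·I − A) (e.g. by cofactor expansion or by noting that A is similar to its Jordan form J, which has the same characteristic polynomial as A) gives
  χ_A(x) = x^3 + 3*x^2 + 3*x + 1
which factors as (x + 1)^3. The eigenvalues (with algebraic multiplicities) are λ = -1 with multiplicity 3.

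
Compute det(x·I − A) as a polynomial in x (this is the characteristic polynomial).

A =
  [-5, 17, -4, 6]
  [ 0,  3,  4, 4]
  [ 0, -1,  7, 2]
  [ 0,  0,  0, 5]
x^4 - 10*x^3 + 250*x - 625

Expanding det(x·I − A) (e.g. by cofactor expansion or by noting that A is similar to its Jordan form J, which has the same characteristic polynomial as A) gives
  χ_A(x) = x^4 - 10*x^3 + 250*x - 625
which factors as (x - 5)^3*(x + 5). The eigenvalues (with algebraic multiplicities) are λ = -5 with multiplicity 1, λ = 5 with multiplicity 3.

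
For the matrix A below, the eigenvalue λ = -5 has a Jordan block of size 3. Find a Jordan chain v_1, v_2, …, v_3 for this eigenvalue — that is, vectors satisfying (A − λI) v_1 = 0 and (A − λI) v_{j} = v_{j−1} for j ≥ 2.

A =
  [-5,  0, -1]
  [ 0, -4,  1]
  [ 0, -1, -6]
A Jordan chain for λ = -5 of length 3:
v_1 = (1, 0, 0)ᵀ
v_2 = (0, 1, -1)ᵀ
v_3 = (0, 1, 0)ᵀ

Let N = A − (-5)·I. We want v_3 with N^3 v_3 = 0 but N^2 v_3 ≠ 0; then v_{j-1} := N · v_j for j = 3, …, 2.

Pick v_3 = (0, 1, 0)ᵀ.
Then v_2 = N · v_3 = (0, 1, -1)ᵀ.
Then v_1 = N · v_2 = (1, 0, 0)ᵀ.

Sanity check: (A − (-5)·I) v_1 = (0, 0, 0)ᵀ = 0. ✓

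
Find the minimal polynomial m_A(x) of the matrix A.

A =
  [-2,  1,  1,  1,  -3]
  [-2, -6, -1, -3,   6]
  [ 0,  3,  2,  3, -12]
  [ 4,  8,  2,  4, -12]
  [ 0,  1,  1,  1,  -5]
x^3 + 4*x^2 + 5*x + 2

The characteristic polynomial is χ_A(x) = (x + 1)^3*(x + 2)^2, so the eigenvalues are known. The minimal polynomial is
  m_A(x) = Π_λ (x − λ)^{k_λ}
where k_λ is the size of the *largest* Jordan block for λ (equivalently, the smallest k with (A − λI)^k v = 0 for every generalised eigenvector v of λ).

  λ = -2: largest Jordan block has size 1, contributing (x + 2)
  λ = -1: largest Jordan block has size 2, contributing (x + 1)^2

So m_A(x) = (x + 1)^2*(x + 2) = x^3 + 4*x^2 + 5*x + 2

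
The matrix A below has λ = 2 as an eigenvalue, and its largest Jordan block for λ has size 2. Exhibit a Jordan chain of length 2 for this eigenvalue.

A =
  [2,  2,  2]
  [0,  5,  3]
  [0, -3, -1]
A Jordan chain for λ = 2 of length 2:
v_1 = (2, 3, -3)ᵀ
v_2 = (0, 1, 0)ᵀ

Let N = A − (2)·I. We want v_2 with N^2 v_2 = 0 but N^1 v_2 ≠ 0; then v_{j-1} := N · v_j for j = 2, …, 2.

Pick v_2 = (0, 1, 0)ᵀ.
Then v_1 = N · v_2 = (2, 3, -3)ᵀ.

Sanity check: (A − (2)·I) v_1 = (0, 0, 0)ᵀ = 0. ✓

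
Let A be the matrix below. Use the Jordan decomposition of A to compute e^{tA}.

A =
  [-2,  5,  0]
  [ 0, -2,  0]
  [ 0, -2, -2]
e^{tA} =
  [exp(-2*t), 5*t*exp(-2*t), 0]
  [0, exp(-2*t), 0]
  [0, -2*t*exp(-2*t), exp(-2*t)]

Strategy: write A = P · J · P⁻¹ where J is a Jordan canonical form, so e^{tA} = P · e^{tJ} · P⁻¹, and e^{tJ} can be computed block-by-block.

A has Jordan form
J =
  [-2,  1,  0]
  [ 0, -2,  0]
  [ 0,  0, -2]
(up to reordering of blocks).

Per-block formulas:
  For a 2×2 Jordan block J_2(-2): exp(t · J_2(-2)) = e^(-2t)·(I + t·N), where N is the 2×2 nilpotent shift.
  For a 1×1 block at λ = -2: exp(t · [-2]) = [e^(-2t)].

After assembling e^{tJ} and conjugating by P, we get:

e^{tA} =
  [exp(-2*t), 5*t*exp(-2*t), 0]
  [0, exp(-2*t), 0]
  [0, -2*t*exp(-2*t), exp(-2*t)]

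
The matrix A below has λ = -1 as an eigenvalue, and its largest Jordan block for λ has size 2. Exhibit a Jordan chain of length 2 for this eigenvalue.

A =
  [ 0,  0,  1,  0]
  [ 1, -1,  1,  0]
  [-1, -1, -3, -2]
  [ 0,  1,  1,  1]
A Jordan chain for λ = -1 of length 2:
v_1 = (1, 1, -1, 0)ᵀ
v_2 = (1, 0, 0, 0)ᵀ

Let N = A − (-1)·I. We want v_2 with N^2 v_2 = 0 but N^1 v_2 ≠ 0; then v_{j-1} := N · v_j for j = 2, …, 2.

Pick v_2 = (1, 0, 0, 0)ᵀ.
Then v_1 = N · v_2 = (1, 1, -1, 0)ᵀ.

Sanity check: (A − (-1)·I) v_1 = (0, 0, 0, 0)ᵀ = 0. ✓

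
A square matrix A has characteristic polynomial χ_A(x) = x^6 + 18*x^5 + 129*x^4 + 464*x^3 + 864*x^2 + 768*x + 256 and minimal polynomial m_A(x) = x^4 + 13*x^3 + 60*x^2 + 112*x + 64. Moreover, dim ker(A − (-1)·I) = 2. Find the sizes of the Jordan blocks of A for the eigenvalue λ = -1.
Block sizes for λ = -1: [1, 1]

Step 1 — from the characteristic polynomial, algebraic multiplicity of λ = -1 is 2. From dim ker(A − (-1)·I) = 2, there are exactly 2 Jordan blocks for λ = -1.
Step 2 — from the minimal polynomial, the factor (x + 1) tells us the largest block for λ = -1 has size 1.
Step 3 — with total size 2, 2 blocks, and largest block 1, the block sizes (in nonincreasing order) are [1, 1].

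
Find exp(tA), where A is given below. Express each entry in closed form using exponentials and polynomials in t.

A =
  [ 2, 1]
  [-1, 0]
e^{tA} =
  [t*exp(t) + exp(t), t*exp(t)]
  [-t*exp(t), -t*exp(t) + exp(t)]

Strategy: write A = P · J · P⁻¹ where J is a Jordan canonical form, so e^{tA} = P · e^{tJ} · P⁻¹, and e^{tJ} can be computed block-by-block.

A has Jordan form
J =
  [1, 1]
  [0, 1]
(up to reordering of blocks).

Per-block formulas:
  For a 2×2 Jordan block J_2(1): exp(t · J_2(1)) = e^(1t)·(I + t·N), where N is the 2×2 nilpotent shift.

After assembling e^{tJ} and conjugating by P, we get:

e^{tA} =
  [t*exp(t) + exp(t), t*exp(t)]
  [-t*exp(t), -t*exp(t) + exp(t)]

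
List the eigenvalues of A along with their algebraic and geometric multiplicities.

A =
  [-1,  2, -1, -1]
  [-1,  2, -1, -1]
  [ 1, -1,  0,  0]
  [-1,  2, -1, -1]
λ = 0: alg = 4, geom = 2

Step 1 — factor the characteristic polynomial to read off the algebraic multiplicities:
  χ_A(x) = x^4

Step 2 — compute geometric multiplicities via the rank-nullity identity g(λ) = n − rank(A − λI):
  rank(A − (0)·I) = 2, so dim ker(A − (0)·I) = n − 2 = 2

Summary:
  λ = 0: algebraic multiplicity = 4, geometric multiplicity = 2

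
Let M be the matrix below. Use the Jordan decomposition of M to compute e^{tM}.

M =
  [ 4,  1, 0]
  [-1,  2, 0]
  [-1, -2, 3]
e^{tM} =
  [t*exp(3*t) + exp(3*t), t*exp(3*t), 0]
  [-t*exp(3*t), -t*exp(3*t) + exp(3*t), 0]
  [t^2*exp(3*t)/2 - t*exp(3*t), t^2*exp(3*t)/2 - 2*t*exp(3*t), exp(3*t)]

Strategy: write M = P · J · P⁻¹ where J is a Jordan canonical form, so e^{tM} = P · e^{tJ} · P⁻¹, and e^{tJ} can be computed block-by-block.

M has Jordan form
J =
  [3, 1, 0]
  [0, 3, 1]
  [0, 0, 3]
(up to reordering of blocks).

Per-block formulas:
  For a 3×3 Jordan block J_3(3): exp(t · J_3(3)) = e^(3t)·(I + t·N + (t^2/2)·N^2), where N is the 3×3 nilpotent shift.

After assembling e^{tJ} and conjugating by P, we get:

e^{tM} =
  [t*exp(3*t) + exp(3*t), t*exp(3*t), 0]
  [-t*exp(3*t), -t*exp(3*t) + exp(3*t), 0]
  [t^2*exp(3*t)/2 - t*exp(3*t), t^2*exp(3*t)/2 - 2*t*exp(3*t), exp(3*t)]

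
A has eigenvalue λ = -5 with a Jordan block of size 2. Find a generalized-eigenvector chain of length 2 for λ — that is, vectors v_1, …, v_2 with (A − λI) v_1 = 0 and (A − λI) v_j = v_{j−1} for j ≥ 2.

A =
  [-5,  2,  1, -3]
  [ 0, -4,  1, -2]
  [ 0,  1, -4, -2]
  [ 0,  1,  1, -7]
A Jordan chain for λ = -5 of length 2:
v_1 = (2, 1, 1, 1)ᵀ
v_2 = (0, 1, 0, 0)ᵀ

Let N = A − (-5)·I. We want v_2 with N^2 v_2 = 0 but N^1 v_2 ≠ 0; then v_{j-1} := N · v_j for j = 2, …, 2.

Pick v_2 = (0, 1, 0, 0)ᵀ.
Then v_1 = N · v_2 = (2, 1, 1, 1)ᵀ.

Sanity check: (A − (-5)·I) v_1 = (0, 0, 0, 0)ᵀ = 0. ✓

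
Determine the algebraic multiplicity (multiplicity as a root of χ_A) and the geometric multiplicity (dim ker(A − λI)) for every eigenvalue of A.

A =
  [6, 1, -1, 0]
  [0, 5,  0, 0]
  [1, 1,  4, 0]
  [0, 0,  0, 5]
λ = 5: alg = 4, geom = 3

Step 1 — factor the characteristic polynomial to read off the algebraic multiplicities:
  χ_A(x) = (x - 5)^4

Step 2 — compute geometric multiplicities via the rank-nullity identity g(λ) = n − rank(A − λI):
  rank(A − (5)·I) = 1, so dim ker(A − (5)·I) = n − 1 = 3

Summary:
  λ = 5: algebraic multiplicity = 4, geometric multiplicity = 3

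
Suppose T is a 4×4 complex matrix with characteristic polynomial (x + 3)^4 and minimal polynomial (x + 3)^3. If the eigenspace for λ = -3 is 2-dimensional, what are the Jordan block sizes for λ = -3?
Block sizes for λ = -3: [3, 1]

Step 1 — from the characteristic polynomial, algebraic multiplicity of λ = -3 is 4. From dim ker(T − (-3)·I) = 2, there are exactly 2 Jordan blocks for λ = -3.
Step 2 — from the minimal polynomial, the factor (x + 3)^3 tells us the largest block for λ = -3 has size 3.
Step 3 — with total size 4, 2 blocks, and largest block 3, the block sizes (in nonincreasing order) are [3, 1].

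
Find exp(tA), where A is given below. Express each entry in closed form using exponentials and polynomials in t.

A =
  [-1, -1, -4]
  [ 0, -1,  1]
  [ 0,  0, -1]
e^{tA} =
  [exp(-t), -t*exp(-t), -t^2*exp(-t)/2 - 4*t*exp(-t)]
  [0, exp(-t), t*exp(-t)]
  [0, 0, exp(-t)]

Strategy: write A = P · J · P⁻¹ where J is a Jordan canonical form, so e^{tA} = P · e^{tJ} · P⁻¹, and e^{tJ} can be computed block-by-block.

A has Jordan form
J =
  [-1,  1,  0]
  [ 0, -1,  1]
  [ 0,  0, -1]
(up to reordering of blocks).

Per-block formulas:
  For a 3×3 Jordan block J_3(-1): exp(t · J_3(-1)) = e^(-1t)·(I + t·N + (t^2/2)·N^2), where N is the 3×3 nilpotent shift.

After assembling e^{tJ} and conjugating by P, we get:

e^{tA} =
  [exp(-t), -t*exp(-t), -t^2*exp(-t)/2 - 4*t*exp(-t)]
  [0, exp(-t), t*exp(-t)]
  [0, 0, exp(-t)]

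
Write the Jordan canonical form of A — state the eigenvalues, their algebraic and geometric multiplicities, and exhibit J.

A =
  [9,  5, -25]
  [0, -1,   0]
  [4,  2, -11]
J_2(-1) ⊕ J_1(-1)

The characteristic polynomial is
  det(x·I − A) = x^3 + 3*x^2 + 3*x + 1 = (x + 1)^3

Eigenvalues and multiplicities (the geometric multiplicity of λ is n − rank(A − λI), which equals the number of Jordan blocks for λ):
  λ = -1: algebraic multiplicity = 3, geometric multiplicity = 2

Determining the block sizes for each eigenvalue:
  λ = -1: 2 blocks summing to 3 forces exactly one block of size 2 and the rest size 1 → block sizes [2, 1]

Assembling the blocks gives a Jordan form
J =
  [-1,  1,  0]
  [ 0, -1,  0]
  [ 0,  0, -1]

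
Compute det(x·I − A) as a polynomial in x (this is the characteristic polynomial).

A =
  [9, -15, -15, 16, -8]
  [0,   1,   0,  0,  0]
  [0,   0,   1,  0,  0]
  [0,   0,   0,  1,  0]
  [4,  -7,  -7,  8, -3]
x^5 - 9*x^4 + 26*x^3 - 34*x^2 + 21*x - 5

Expanding det(x·I − A) (e.g. by cofactor expansion or by noting that A is similar to its Jordan form J, which has the same characteristic polynomial as A) gives
  χ_A(x) = x^5 - 9*x^4 + 26*x^3 - 34*x^2 + 21*x - 5
which factors as (x - 5)*(x - 1)^4. The eigenvalues (with algebraic multiplicities) are λ = 1 with multiplicity 4, λ = 5 with multiplicity 1.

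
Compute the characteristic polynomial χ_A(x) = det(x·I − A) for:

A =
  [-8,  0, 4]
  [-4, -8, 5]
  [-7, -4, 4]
x^3 + 12*x^2 + 48*x + 64

Expanding det(x·I − A) (e.g. by cofactor expansion or by noting that A is similar to its Jordan form J, which has the same characteristic polynomial as A) gives
  χ_A(x) = x^3 + 12*x^2 + 48*x + 64
which factors as (x + 4)^3. The eigenvalues (with algebraic multiplicities) are λ = -4 with multiplicity 3.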